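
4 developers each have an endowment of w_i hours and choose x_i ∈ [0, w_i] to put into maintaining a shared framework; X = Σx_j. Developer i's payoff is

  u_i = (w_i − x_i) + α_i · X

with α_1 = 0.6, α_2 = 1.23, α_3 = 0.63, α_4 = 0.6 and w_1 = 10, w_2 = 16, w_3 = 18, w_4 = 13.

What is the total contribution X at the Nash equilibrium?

∂u_i/∂x_i = α_i − 1, so developer i contributes w_i if α_i > 1, else 0.
α_i > 1 for i ∈ {2}; NE contributions (0, 16, 0, 0), X = 16.

16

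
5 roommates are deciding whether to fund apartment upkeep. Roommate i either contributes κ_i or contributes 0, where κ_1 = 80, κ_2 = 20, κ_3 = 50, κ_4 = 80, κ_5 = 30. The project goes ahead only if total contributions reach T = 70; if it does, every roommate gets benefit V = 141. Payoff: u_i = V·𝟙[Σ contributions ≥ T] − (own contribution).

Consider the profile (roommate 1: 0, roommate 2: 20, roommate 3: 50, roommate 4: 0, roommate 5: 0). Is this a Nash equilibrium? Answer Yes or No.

Yes

Total = 70 ≥ 70: provided.
Roommate 1 (pledges 0, payoff 141): pledging 80 → total 150, payoff 61. No gain.
Roommate 2 (pledges 20, payoff 121): dropping to 0 → total 50, payoff 0. No gain.
Roommate 3 (pledges 50, payoff 91): dropping to 0 → total 20, payoff 0. No gain.
Roommate 4 (pledges 0, payoff 141): pledging 80 → total 150, payoff 61. No gain.
Roommate 5 (pledges 0, payoff 141): pledging 30 → total 100, payoff 111. No gain.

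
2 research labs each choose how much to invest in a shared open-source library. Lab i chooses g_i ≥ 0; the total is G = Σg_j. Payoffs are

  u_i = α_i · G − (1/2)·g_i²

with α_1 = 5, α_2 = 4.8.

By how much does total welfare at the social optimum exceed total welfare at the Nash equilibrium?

Lab i's FOC: ∂u_i/∂g_i = α_i − g_i = 0, so g_i* = α_i.
NE contributions = (5, 4.8); G = 9.8.
W^NE = (Σα)·G − ½Σα_i² = 9.8² − ½·48.04 = 72.02.
Planner sets g_i = Σα_j = 9.8 for every i, so G^SO = 2·9.8 = 19.6.
W^SO = (Σα)·G^SO − ½·2·(Σα)² = (2/2)·9.8² = 96.04.
Deadweight loss = W^SO − W^NE = 24.02.

24.02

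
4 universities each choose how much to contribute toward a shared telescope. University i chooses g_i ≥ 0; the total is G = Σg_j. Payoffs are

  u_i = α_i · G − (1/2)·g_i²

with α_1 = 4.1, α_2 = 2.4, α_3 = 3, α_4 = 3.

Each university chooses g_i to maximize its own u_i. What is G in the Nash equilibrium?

University i's FOC: ∂u_i/∂g_i = α_i − g_i = 0, so g_i* = α_i.
NE contributions = (4.1, 2.4, 3, 3); G = 12.5.

12.5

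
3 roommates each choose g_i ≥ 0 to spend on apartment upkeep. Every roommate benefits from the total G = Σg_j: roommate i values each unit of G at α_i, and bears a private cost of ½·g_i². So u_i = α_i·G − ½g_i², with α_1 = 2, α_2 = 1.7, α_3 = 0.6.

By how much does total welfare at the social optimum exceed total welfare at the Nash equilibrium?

Roommate i's FOC: ∂u_i/∂g_i = α_i − g_i = 0, so g_i* = α_i.
NE contributions = (2, 1.7, 0.6); G = 4.3.
W^NE = (Σα)·G − ½Σα_i² = 4.3² − ½·7.25 = 14.865.
Planner sets g_i = Σα_j = 4.3 for every i, so G^SO = 3·4.3 = 12.9.
W^SO = (Σα)·G^SO − ½·3·(Σα)² = (3/2)·4.3² = 27.735.
Deadweight loss = W^SO − W^NE = 12.87.

12.87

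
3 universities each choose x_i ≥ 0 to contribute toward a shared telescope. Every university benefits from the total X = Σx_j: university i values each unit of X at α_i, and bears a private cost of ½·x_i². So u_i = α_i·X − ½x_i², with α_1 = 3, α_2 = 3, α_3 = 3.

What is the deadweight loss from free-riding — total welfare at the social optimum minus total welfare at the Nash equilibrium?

University i's FOC: ∂u_i/∂x_i = α_i − x_i = 0, so x_i* = α_i.
NE contributions = (3, 3, 3); X = 9.
W^NE = (Σα)·X − ½Σα_i² = 9² − ½·27 = 67.5.
Planner sets x_i = Σα_j = 9 for every i, so X^SO = 3·9 = 27.
W^SO = (Σα)·X^SO − ½·3·(Σα)² = (3/2)·9² = 121.5.
Deadweight loss = W^SO − W^NE = 54.

54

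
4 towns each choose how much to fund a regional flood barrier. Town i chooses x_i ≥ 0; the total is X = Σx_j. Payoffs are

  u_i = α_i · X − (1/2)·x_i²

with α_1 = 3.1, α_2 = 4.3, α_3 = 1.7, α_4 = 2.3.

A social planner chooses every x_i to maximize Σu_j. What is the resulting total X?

Planner FOC: ∂(Σu_j)/∂x_i = (Σα_j) − x_i = 0, so x_i^SO = Σα_j = 11.4 for every i; X^SO = 45.6.

45.6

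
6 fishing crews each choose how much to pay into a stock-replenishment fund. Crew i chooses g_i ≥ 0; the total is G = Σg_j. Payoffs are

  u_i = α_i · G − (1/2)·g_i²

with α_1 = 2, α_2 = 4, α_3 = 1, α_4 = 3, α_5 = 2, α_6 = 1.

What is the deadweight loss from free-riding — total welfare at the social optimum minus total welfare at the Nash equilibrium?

Crew i's FOC: ∂u_i/∂g_i = α_i − g_i = 0, so g_i* = α_i.
NE contributions = (2, 4, 1, 3, 2, 1); G = 13.
W^NE = (Σα)·G − ½Σα_i² = 13² − ½·35 = 151.5.
Planner sets g_i = Σα_j = 13 for every i, so G^SO = 6·13 = 78.
W^SO = (Σα)·G^SO − ½·6·(Σα)² = (6/2)·13² = 507.
Deadweight loss = W^SO − W^NE = 355.5.

355.5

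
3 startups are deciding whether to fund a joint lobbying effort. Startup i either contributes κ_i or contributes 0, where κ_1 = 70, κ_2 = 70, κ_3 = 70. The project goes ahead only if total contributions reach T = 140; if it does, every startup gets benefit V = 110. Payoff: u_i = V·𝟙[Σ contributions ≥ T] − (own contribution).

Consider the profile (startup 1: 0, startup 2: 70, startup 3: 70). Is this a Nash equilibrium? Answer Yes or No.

Yes

Total = 140 ≥ 140: provided.
Startup 1 (pledges 0, payoff 110): pledging 70 → total 210, payoff 40. No gain.
Startup 2 (pledges 70, payoff 40): dropping to 0 → total 70, payoff 0. No gain.
Startup 3 (pledges 70, payoff 40): dropping to 0 → total 70, payoff 0. No gain.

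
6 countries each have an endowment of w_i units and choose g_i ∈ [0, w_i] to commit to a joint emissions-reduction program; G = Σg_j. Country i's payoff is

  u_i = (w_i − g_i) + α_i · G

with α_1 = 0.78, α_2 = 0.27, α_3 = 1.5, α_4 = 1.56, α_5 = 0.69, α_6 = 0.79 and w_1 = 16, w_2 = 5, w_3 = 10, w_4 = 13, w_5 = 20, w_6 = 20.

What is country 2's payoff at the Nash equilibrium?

∂u_i/∂g_i = α_i − 1, so country i contributes w_i if α_i > 1, else 0.
α_i > 1 for i ∈ {3, 4}; NE contributions (0, 0, 10, 13, 0, 0), G = 23.
u_2 = (5 − 0) + 0.27·23 = 11.21.

11.21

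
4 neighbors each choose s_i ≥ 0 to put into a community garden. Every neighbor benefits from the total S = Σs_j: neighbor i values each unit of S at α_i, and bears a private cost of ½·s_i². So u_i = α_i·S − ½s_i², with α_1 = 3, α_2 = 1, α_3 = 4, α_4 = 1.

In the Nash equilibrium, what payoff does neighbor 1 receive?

Neighbor i's FOC: ∂u_i/∂s_i = α_i − s_i = 0, so s_i* = α_i.
NE contributions = (3, 1, 4, 1); S = 9.
u_1 = α_1·S − ½·(s_1)² = 3·9 − ½·3² = 22.5.

22.5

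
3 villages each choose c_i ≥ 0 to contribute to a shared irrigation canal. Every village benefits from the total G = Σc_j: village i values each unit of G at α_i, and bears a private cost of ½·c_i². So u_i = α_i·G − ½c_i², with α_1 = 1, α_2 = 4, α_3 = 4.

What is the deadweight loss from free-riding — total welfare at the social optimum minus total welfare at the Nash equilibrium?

57

Village i's FOC: ∂u_i/∂c_i = α_i − c_i = 0, so c_i* = α_i.
NE contributions = (1, 4, 4); G = 9.
W^NE = (Σα)·G − ½Σα_i² = 9² − ½·33 = 64.5.
Planner sets c_i = Σα_j = 9 for every i, so G^SO = 3·9 = 27.
W^SO = (Σα)·G^SO − ½·3·(Σα)² = (3/2)·9² = 121.5.
Deadweight loss = W^SO − W^NE = 57.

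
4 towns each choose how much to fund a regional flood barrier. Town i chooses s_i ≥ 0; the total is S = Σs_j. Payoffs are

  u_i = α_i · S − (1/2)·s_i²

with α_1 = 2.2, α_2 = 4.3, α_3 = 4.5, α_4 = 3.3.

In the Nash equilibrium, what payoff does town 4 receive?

41.745

Town i's FOC: ∂u_i/∂s_i = α_i − s_i = 0, so s_i* = α_i.
NE contributions = (2.2, 4.3, 4.5, 3.3); S = 14.3.
u_4 = α_4·S − ½·(s_4)² = 3.3·14.3 − ½·3.3² = 41.745.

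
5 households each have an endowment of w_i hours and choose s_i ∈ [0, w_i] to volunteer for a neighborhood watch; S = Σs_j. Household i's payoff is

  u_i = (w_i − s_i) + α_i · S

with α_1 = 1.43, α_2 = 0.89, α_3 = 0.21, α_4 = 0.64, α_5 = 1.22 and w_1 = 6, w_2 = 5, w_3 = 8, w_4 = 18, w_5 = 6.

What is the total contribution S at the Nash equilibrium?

∂u_i/∂s_i = α_i − 1, so household i contributes w_i if α_i > 1, else 0.
α_i > 1 for i ∈ {1, 5}; NE contributions (6, 0, 0, 0, 6), S = 12.

12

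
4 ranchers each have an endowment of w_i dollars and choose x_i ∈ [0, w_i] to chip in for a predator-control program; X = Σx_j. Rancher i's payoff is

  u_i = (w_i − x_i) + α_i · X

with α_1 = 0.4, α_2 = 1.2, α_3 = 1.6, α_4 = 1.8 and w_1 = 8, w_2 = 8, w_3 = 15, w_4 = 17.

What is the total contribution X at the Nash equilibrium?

∂u_i/∂x_i = α_i − 1, so rancher i contributes w_i if α_i > 1, else 0.
α_i > 1 for i ∈ {2, 3, 4}; NE contributions (0, 8, 15, 17), X = 40.

40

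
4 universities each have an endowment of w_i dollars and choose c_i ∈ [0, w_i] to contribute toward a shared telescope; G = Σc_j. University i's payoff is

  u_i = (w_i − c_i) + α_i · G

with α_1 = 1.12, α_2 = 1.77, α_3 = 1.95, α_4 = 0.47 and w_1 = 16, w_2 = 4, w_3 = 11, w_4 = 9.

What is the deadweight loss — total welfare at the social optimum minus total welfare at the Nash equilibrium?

38.79

∂u_i/∂c_i = α_i − 1, so university i contributes w_i if α_i > 1, else 0.
α_i > 1 for i ∈ {1, 2, 3}; NE contributions (16, 4, 11, 0), G = 31.
W^NE = Σw_i − G^NE + (Σα_i)·G^NE = 40 + 4.31·31 = 173.61.
Planner: ∂(Σu_j)/∂c_i = Σα_j − 1 = 4.31 > 0, so everyone contributes w_i; G^SO = 40, W^SO = 40 + 4.31·40 = 212.4.
Deadweight loss = 38.79.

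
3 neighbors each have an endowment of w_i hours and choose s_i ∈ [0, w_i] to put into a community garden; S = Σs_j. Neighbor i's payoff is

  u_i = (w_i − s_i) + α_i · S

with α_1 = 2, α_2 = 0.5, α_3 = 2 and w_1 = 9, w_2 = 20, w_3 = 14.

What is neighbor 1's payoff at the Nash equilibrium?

∂u_i/∂s_i = α_i − 1, so neighbor i contributes w_i if α_i > 1, else 0.
α_i > 1 for i ∈ {1, 3}; NE contributions (9, 0, 14), S = 23.
u_1 = (9 − 9) + 2·23 = 46.

46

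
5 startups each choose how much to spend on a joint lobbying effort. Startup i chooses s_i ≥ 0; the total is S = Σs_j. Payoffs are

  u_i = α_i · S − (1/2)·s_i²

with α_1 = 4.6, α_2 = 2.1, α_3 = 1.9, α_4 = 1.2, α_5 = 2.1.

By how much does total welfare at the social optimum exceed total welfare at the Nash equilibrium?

229.93

Startup i's FOC: ∂u_i/∂s_i = α_i − s_i = 0, so s_i* = α_i.
NE contributions = (4.6, 2.1, 1.9, 1.2, 2.1); S = 11.9.
W^NE = (Σα)·S − ½Σα_i² = 11.9² − ½·35.03 = 124.095.
Planner sets s_i = Σα_j = 11.9 for every i, so S^SO = 5·11.9 = 59.5.
W^SO = (Σα)·S^SO − ½·5·(Σα)² = (5/2)·11.9² = 354.025.
Deadweight loss = W^SO − W^NE = 229.93.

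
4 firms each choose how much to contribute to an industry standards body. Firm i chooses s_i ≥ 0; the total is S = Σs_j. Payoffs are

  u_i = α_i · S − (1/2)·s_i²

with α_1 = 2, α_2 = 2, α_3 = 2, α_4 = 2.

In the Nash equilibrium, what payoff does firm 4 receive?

Firm i's FOC: ∂u_i/∂s_i = α_i − s_i = 0, so s_i* = α_i.
NE contributions = (2, 2, 2, 2); S = 8.
u_4 = α_4·S − ½·(s_4)² = 2·8 − ½·2² = 14.

14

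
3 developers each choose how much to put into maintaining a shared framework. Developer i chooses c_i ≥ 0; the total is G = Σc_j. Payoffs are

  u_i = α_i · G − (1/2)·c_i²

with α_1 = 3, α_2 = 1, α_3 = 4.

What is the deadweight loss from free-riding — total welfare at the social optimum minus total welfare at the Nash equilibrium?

Developer i's FOC: ∂u_i/∂c_i = α_i − c_i = 0, so c_i* = α_i.
NE contributions = (3, 1, 4); G = 8.
W^NE = (Σα)·G − ½Σα_i² = 8² − ½·26 = 51.
Planner sets c_i = Σα_j = 8 for every i, so G^SO = 3·8 = 24.
W^SO = (Σα)·G^SO − ½·3·(Σα)² = (3/2)·8² = 96.
Deadweight loss = W^SO − W^NE = 45.

45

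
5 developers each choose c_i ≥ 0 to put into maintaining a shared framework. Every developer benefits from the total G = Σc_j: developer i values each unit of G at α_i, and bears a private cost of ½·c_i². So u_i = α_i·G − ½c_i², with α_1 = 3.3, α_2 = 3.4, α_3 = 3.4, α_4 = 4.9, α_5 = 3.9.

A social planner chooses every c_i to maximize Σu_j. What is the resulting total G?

Planner FOC: ∂(Σu_j)/∂c_i = (Σα_j) − c_i = 0, so c_i^SO = Σα_j = 18.9 for every i; G^SO = 94.5.

94.5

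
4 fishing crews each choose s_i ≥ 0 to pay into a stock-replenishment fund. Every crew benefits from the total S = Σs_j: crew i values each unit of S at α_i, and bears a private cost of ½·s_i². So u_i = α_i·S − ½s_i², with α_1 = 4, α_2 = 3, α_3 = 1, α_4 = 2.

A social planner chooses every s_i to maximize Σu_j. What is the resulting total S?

40

Planner FOC: ∂(Σu_j)/∂s_i = (Σα_j) − s_i = 0, so s_i^SO = Σα_j = 10 for every i; S^SO = 40.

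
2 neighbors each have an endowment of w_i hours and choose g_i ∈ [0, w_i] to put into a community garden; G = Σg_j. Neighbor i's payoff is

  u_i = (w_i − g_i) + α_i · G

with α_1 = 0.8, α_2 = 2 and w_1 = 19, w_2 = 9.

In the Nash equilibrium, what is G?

9

∂u_i/∂g_i = α_i − 1, so neighbor i contributes w_i if α_i > 1, else 0.
α_i > 1 for i ∈ {2}; NE contributions (0, 9), G = 9.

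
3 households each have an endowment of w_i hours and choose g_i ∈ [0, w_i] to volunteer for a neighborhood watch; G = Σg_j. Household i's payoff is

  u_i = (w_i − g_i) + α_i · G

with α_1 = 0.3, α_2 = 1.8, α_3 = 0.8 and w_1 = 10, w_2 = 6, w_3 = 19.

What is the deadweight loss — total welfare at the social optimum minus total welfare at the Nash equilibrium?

∂u_i/∂g_i = α_i − 1, so household i contributes w_i if α_i > 1, else 0.
α_i > 1 for i ∈ {2}; NE contributions (0, 6, 0), G = 6.
W^NE = Σw_i − G^NE + (Σα_i)·G^NE = 35 + 1.9·6 = 46.4.
Planner: ∂(Σu_j)/∂g_i = Σα_j − 1 = 1.9 > 0, so everyone contributes w_i; G^SO = 35, W^SO = 35 + 1.9·35 = 101.5.
Deadweight loss = 55.1.

55.1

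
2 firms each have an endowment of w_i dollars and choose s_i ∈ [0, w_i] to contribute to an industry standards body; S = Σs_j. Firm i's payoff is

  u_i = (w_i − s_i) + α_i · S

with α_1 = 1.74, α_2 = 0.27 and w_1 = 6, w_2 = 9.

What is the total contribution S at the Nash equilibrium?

∂u_i/∂s_i = α_i − 1, so firm i contributes w_i if α_i > 1, else 0.
α_i > 1 for i ∈ {1}; NE contributions (6, 0), S = 6.

6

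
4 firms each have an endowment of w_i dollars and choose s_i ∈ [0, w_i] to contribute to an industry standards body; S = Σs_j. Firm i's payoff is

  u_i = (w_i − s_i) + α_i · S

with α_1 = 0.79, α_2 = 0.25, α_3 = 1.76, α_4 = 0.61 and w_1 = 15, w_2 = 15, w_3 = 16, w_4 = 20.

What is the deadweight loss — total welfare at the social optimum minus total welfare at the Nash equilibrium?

120.5

∂u_i/∂s_i = α_i − 1, so firm i contributes w_i if α_i > 1, else 0.
α_i > 1 for i ∈ {3}; NE contributions (0, 0, 16, 0), S = 16.
W^NE = Σw_i − S^NE + (Σα_i)·S^NE = 66 + 2.41·16 = 104.56.
Planner: ∂(Σu_j)/∂s_i = Σα_j − 1 = 2.41 > 0, so everyone contributes w_i; S^SO = 66, W^SO = 66 + 2.41·66 = 225.06.
Deadweight loss = 120.5.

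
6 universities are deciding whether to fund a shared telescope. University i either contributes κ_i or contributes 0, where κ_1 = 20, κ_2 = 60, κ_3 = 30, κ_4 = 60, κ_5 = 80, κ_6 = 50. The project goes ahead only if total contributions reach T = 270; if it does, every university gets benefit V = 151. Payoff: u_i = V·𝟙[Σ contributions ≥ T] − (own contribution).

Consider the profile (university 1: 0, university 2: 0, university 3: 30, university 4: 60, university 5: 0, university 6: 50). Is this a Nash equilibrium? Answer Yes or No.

No

Total = 140 < 270: not provided.
University 1 (pledges 0, payoff 0): pledging 20 → total 160, payoff -20. No gain.
University 2 (pledges 0, payoff 0): pledging 60 → total 200, payoff -60. No gain.
University 3 (pledges 30, payoff -30): dropping to 0 → total 110, payoff 0. Profitable deviation.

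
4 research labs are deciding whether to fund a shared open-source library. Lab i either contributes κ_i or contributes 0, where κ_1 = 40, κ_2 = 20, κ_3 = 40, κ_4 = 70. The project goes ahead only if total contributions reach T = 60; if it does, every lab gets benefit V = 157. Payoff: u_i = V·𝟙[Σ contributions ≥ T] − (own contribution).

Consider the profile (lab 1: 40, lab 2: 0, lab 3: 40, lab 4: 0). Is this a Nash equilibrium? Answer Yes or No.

Total = 80 ≥ 60: provided.
Lab 1 (pledges 40, payoff 117): dropping to 0 → total 40, payoff 0. No gain.
Lab 2 (pledges 0, payoff 157): pledging 20 → total 100, payoff 137. No gain.
Lab 3 (pledges 40, payoff 117): dropping to 0 → total 40, payoff 0. No gain.
Lab 4 (pledges 0, payoff 157): pledging 70 → total 150, payoff 87. No gain.

Yes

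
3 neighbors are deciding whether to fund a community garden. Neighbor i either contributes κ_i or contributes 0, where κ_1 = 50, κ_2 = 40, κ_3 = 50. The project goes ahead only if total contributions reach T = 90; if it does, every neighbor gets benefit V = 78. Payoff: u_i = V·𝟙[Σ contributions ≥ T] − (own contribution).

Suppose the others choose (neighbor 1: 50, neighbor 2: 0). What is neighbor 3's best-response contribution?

50

Others' total = 50. Contributing 50 brings total to 100 ≥ 90: gain V − κ_3 = 28.
Best response: 50.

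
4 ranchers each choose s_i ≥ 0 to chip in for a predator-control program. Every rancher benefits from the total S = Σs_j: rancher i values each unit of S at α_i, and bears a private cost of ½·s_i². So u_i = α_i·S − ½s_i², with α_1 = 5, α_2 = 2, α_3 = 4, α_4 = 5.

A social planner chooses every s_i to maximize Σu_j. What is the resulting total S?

64

Planner FOC: ∂(Σu_j)/∂s_i = (Σα_j) − s_i = 0, so s_i^SO = Σα_j = 16 for every i; S^SO = 64.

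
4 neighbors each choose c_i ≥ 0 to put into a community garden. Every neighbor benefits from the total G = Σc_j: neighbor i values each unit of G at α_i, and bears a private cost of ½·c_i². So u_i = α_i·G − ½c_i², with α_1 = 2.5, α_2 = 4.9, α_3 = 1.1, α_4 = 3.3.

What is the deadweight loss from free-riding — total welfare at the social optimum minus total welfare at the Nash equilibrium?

Neighbor i's FOC: ∂u_i/∂c_i = α_i − c_i = 0, so c_i* = α_i.
NE contributions = (2.5, 4.9, 1.1, 3.3); G = 11.8.
W^NE = (Σα)·G − ½Σα_i² = 11.8² − ½·42.36 = 118.06.
Planner sets c_i = Σα_j = 11.8 for every i, so G^SO = 4·11.8 = 47.2.
W^SO = (Σα)·G^SO − ½·4·(Σα)² = (4/2)·11.8² = 278.48.
Deadweight loss = W^SO − W^NE = 160.42.

160.42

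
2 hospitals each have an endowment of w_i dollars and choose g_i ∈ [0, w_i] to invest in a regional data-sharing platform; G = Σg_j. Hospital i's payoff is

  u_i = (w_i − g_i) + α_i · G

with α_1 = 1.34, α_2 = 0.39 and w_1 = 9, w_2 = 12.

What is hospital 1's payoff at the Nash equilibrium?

12.06

∂u_i/∂g_i = α_i − 1, so hospital i contributes w_i if α_i > 1, else 0.
α_i > 1 for i ∈ {1}; NE contributions (9, 0), G = 9.
u_1 = (9 − 9) + 1.34·9 = 12.06.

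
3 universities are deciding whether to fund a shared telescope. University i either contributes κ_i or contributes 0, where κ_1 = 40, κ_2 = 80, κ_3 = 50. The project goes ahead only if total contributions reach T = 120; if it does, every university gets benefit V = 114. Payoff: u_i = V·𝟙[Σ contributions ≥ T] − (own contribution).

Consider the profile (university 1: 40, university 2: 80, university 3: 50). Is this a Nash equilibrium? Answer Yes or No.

No

Total = 170 ≥ 120: provided.
University 1 (pledges 40, payoff 74): dropping to 0 → total 130, payoff 114. Profitable deviation.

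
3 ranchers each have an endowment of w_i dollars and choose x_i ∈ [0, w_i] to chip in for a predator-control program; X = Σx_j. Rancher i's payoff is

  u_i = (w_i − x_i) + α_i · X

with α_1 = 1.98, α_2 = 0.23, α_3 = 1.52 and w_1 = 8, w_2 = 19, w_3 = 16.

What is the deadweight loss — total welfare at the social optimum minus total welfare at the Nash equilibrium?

∂u_i/∂x_i = α_i − 1, so rancher i contributes w_i if α_i > 1, else 0.
α_i > 1 for i ∈ {1, 3}; NE contributions (8, 0, 16), X = 24.
W^NE = Σw_i − X^NE + (Σα_i)·X^NE = 43 + 2.73·24 = 108.52.
Planner: ∂(Σu_j)/∂x_i = Σα_j − 1 = 2.73 > 0, so everyone contributes w_i; X^SO = 43, W^SO = 43 + 2.73·43 = 160.39.
Deadweight loss = 51.87.

51.87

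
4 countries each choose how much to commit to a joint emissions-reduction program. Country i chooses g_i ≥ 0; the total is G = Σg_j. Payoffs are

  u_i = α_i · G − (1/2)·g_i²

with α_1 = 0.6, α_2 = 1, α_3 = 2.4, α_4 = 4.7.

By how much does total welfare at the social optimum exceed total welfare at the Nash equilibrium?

90.295

Country i's FOC: ∂u_i/∂g_i = α_i − g_i = 0, so g_i* = α_i.
NE contributions = (0.6, 1, 2.4, 4.7); G = 8.7.
W^NE = (Σα)·G − ½Σα_i² = 8.7² − ½·29.21 = 61.085.
Planner sets g_i = Σα_j = 8.7 for every i, so G^SO = 4·8.7 = 34.8.
W^SO = (Σα)·G^SO − ½·4·(Σα)² = (4/2)·8.7² = 151.38.
Deadweight loss = W^SO − W^NE = 90.295.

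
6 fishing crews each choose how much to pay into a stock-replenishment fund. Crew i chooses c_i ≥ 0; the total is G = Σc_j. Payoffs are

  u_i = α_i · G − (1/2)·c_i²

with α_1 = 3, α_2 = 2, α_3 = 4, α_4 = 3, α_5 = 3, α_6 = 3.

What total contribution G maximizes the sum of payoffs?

108

Planner FOC: ∂(Σu_j)/∂c_i = (Σα_j) − c_i = 0, so c_i^SO = Σα_j = 18 for every i; G^SO = 108.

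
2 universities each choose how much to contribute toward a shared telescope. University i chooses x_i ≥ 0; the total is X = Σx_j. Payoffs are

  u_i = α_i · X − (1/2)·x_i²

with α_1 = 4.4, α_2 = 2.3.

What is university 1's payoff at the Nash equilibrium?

19.8

University i's FOC: ∂u_i/∂x_i = α_i − x_i = 0, so x_i* = α_i.
NE contributions = (4.4, 2.3); X = 6.7.
u_1 = α_1·X − ½·(x_1)² = 4.4·6.7 − ½·4.4² = 19.8.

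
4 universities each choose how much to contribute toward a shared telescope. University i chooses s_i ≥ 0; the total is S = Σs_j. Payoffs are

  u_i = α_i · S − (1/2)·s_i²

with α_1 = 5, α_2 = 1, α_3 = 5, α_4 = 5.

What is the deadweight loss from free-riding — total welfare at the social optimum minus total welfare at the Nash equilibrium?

University i's FOC: ∂u_i/∂s_i = α_i − s_i = 0, so s_i* = α_i.
NE contributions = (5, 1, 5, 5); S = 16.
W^NE = (Σα)·S − ½Σα_i² = 16² − ½·76 = 218.
Planner sets s_i = Σα_j = 16 for every i, so S^SO = 4·16 = 64.
W^SO = (Σα)·S^SO − ½·4·(Σα)² = (4/2)·16² = 512.
Deadweight loss = W^SO − W^NE = 294.

294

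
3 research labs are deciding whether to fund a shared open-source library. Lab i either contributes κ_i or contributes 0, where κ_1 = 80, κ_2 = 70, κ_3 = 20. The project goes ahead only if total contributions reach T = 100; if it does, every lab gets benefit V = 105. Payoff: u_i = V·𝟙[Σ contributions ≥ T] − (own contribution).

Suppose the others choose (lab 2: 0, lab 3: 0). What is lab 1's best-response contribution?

Others' total = 0. Even contributing 80 gives 80 < 100: no benefit either way.
Best response: 0.

0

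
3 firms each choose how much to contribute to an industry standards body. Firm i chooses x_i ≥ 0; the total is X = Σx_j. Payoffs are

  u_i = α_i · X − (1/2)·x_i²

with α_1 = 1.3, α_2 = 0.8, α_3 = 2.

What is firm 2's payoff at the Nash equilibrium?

2.96

Firm i's FOC: ∂u_i/∂x_i = α_i − x_i = 0, so x_i* = α_i.
NE contributions = (1.3, 0.8, 2); X = 4.1.
u_2 = α_2·X − ½·(x_2)² = 0.8·4.1 − ½·0.8² = 2.96.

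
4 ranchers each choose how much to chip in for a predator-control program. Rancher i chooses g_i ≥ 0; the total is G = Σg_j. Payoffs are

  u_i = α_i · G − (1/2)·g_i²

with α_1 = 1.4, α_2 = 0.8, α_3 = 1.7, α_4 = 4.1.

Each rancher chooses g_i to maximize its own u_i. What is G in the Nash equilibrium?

8

Rancher i's FOC: ∂u_i/∂g_i = α_i − g_i = 0, so g_i* = α_i.
NE contributions = (1.4, 0.8, 1.7, 4.1); G = 8.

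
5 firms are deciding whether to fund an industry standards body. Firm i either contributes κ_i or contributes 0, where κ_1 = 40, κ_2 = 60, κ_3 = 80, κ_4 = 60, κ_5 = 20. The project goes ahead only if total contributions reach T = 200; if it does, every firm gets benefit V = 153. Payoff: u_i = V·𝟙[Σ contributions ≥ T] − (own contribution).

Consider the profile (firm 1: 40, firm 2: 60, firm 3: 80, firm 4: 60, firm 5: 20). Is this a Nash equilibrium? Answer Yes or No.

No

Total = 260 ≥ 200: provided.
Firm 1 (pledges 40, payoff 113): dropping to 0 → total 220, payoff 153. Profitable deviation.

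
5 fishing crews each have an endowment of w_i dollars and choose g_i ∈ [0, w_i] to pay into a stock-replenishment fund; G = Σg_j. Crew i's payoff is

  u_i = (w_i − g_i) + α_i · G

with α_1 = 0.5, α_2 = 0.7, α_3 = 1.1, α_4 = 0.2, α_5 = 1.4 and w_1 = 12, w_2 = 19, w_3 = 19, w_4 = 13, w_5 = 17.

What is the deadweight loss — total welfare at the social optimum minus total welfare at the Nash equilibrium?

127.6

∂u_i/∂g_i = α_i − 1, so crew i contributes w_i if α_i > 1, else 0.
α_i > 1 for i ∈ {3, 5}; NE contributions (0, 0, 19, 0, 17), G = 36.
W^NE = Σw_i − G^NE + (Σα_i)·G^NE = 80 + 2.9·36 = 184.4.
Planner: ∂(Σu_j)/∂g_i = Σα_j − 1 = 2.9 > 0, so everyone contributes w_i; G^SO = 80, W^SO = 80 + 2.9·80 = 312.
Deadweight loss = 127.6.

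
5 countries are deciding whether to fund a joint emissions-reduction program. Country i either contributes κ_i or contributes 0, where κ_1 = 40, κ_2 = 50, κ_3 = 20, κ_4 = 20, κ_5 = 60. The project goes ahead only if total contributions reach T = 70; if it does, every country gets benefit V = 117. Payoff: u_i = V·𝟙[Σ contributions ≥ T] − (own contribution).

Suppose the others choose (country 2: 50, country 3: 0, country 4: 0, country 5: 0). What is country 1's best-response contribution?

Others' total = 50. Contributing 40 brings total to 90 ≥ 70: gain V − κ_1 = 77.
Best response: 40.

40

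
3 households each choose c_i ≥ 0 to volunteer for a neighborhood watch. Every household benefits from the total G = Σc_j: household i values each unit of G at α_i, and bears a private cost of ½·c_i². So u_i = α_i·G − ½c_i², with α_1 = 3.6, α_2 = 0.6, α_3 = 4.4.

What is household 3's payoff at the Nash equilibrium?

28.16

Household i's FOC: ∂u_i/∂c_i = α_i − c_i = 0, so c_i* = α_i.
NE contributions = (3.6, 0.6, 4.4); G = 8.6.
u_3 = α_3·G − ½·(c_3)² = 4.4·8.6 − ½·4.4² = 28.16.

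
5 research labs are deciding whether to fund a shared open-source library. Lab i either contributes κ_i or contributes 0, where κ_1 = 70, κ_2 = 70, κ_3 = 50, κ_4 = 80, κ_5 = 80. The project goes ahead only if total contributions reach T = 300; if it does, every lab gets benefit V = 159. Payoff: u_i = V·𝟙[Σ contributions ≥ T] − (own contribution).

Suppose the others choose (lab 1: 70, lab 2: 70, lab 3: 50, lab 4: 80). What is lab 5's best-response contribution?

80

Others' total = 270. Contributing 80 brings total to 350 ≥ 300: gain V − κ_5 = 79.
Best response: 80.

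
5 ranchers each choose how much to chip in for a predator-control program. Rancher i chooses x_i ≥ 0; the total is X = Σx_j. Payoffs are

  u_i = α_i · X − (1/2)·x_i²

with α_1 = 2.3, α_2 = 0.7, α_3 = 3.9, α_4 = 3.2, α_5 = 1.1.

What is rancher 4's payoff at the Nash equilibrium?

Rancher i's FOC: ∂u_i/∂x_i = α_i − x_i = 0, so x_i* = α_i.
NE contributions = (2.3, 0.7, 3.9, 3.2, 1.1); X = 11.2.
u_4 = α_4·X − ½·(x_4)² = 3.2·11.2 − ½·3.2² = 30.72.

30.72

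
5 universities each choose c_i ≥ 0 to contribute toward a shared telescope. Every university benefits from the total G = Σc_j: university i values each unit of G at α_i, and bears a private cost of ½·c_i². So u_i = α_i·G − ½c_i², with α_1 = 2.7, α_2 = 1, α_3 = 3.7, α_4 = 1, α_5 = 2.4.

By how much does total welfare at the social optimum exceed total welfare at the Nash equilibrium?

University i's FOC: ∂u_i/∂c_i = α_i − c_i = 0, so c_i* = α_i.
NE contributions = (2.7, 1, 3.7, 1, 2.4); G = 10.8.
W^NE = (Σα)·G − ½Σα_i² = 10.8² − ½·28.74 = 102.27.
Planner sets c_i = Σα_j = 10.8 for every i, so G^SO = 5·10.8 = 54.
W^SO = (Σα)·G^SO − ½·5·(Σα)² = (5/2)·10.8² = 291.6.
Deadweight loss = W^SO − W^NE = 189.33.

189.33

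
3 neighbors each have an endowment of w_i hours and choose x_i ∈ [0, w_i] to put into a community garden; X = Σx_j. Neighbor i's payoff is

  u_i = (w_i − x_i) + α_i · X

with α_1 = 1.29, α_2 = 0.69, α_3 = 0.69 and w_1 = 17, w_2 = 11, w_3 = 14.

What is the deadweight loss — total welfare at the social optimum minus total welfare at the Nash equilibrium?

41.75

∂u_i/∂x_i = α_i − 1, so neighbor i contributes w_i if α_i > 1, else 0.
α_i > 1 for i ∈ {1}; NE contributions (17, 0, 0), X = 17.
W^NE = Σw_i − X^NE + (Σα_i)·X^NE = 42 + 1.67·17 = 70.39.
Planner: ∂(Σu_j)/∂x_i = Σα_j − 1 = 1.67 > 0, so everyone contributes w_i; X^SO = 42, W^SO = 42 + 1.67·42 = 112.14.
Deadweight loss = 41.75.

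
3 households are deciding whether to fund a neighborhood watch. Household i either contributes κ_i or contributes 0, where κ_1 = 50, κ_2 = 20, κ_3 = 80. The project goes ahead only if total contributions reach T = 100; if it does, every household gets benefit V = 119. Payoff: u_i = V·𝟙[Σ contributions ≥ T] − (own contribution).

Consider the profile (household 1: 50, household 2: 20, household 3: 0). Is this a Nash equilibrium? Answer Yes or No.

No

Total = 70 < 100: not provided.
Household 1 (pledges 50, payoff -50): dropping to 0 → total 20, payoff 0. Profitable deviation.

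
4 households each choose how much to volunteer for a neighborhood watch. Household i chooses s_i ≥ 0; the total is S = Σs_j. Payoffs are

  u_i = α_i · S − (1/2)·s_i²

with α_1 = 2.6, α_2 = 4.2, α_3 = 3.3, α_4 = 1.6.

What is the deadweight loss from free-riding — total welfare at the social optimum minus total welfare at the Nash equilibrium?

Household i's FOC: ∂u_i/∂s_i = α_i − s_i = 0, so s_i* = α_i.
NE contributions = (2.6, 4.2, 3.3, 1.6); S = 11.7.
W^NE = (Σα)·S − ½Σα_i² = 11.7² − ½·37.85 = 117.965.
Planner sets s_i = Σα_j = 11.7 for every i, so S^SO = 4·11.7 = 46.8.
W^SO = (Σα)·S^SO − ½·4·(Σα)² = (4/2)·11.7² = 273.78.
Deadweight loss = W^SO − W^NE = 155.815.

155.815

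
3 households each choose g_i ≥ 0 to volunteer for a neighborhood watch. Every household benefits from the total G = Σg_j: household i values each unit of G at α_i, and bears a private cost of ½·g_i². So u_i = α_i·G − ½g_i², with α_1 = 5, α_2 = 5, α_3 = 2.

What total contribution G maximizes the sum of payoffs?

36

Planner FOC: ∂(Σu_j)/∂g_i = (Σα_j) − g_i = 0, so g_i^SO = Σα_j = 12 for every i; G^SO = 36.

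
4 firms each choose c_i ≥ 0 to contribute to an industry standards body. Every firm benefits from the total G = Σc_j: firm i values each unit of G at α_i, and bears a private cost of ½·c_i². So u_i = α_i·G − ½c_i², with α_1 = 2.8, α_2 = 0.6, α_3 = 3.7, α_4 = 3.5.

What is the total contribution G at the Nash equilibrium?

10.6

Firm i's FOC: ∂u_i/∂c_i = α_i − c_i = 0, so c_i* = α_i.
NE contributions = (2.8, 0.6, 3.7, 3.5); G = 10.6.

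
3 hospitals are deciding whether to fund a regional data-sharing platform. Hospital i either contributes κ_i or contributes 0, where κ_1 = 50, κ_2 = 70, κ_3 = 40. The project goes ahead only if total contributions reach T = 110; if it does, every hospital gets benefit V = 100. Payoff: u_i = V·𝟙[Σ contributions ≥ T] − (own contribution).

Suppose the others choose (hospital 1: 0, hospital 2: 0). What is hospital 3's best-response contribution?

0

Others' total = 0. Even contributing 40 gives 40 < 110: no benefit either way.
Best response: 0.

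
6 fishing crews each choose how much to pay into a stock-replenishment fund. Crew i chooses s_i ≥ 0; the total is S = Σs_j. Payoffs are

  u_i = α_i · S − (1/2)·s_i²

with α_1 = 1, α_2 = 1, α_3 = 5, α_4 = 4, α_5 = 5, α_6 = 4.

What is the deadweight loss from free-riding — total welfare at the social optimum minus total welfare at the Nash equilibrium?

Crew i's FOC: ∂u_i/∂s_i = α_i − s_i = 0, so s_i* = α_i.
NE contributions = (1, 1, 5, 4, 5, 4); S = 20.
W^NE = (Σα)·S − ½Σα_i² = 20² − ½·84 = 358.
Planner sets s_i = Σα_j = 20 for every i, so S^SO = 6·20 = 120.
W^SO = (Σα)·S^SO − ½·6·(Σα)² = (6/2)·20² = 1200.
Deadweight loss = W^SO − W^NE = 842.

842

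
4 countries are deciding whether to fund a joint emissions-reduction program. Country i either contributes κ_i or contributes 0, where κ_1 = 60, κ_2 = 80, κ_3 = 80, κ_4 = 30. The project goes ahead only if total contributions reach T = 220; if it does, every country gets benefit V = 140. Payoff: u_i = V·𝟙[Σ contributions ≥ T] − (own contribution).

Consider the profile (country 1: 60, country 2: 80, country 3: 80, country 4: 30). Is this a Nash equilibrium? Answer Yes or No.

Total = 250 ≥ 220: provided.
Country 1 (pledges 60, payoff 80): dropping to 0 → total 190, payoff 0. No gain.
Country 2 (pledges 80, payoff 60): dropping to 0 → total 170, payoff 0. No gain.
Country 3 (pledges 80, payoff 60): dropping to 0 → total 170, payoff 0. No gain.
Country 4 (pledges 30, payoff 110): dropping to 0 → total 220, payoff 140. Profitable deviation.

No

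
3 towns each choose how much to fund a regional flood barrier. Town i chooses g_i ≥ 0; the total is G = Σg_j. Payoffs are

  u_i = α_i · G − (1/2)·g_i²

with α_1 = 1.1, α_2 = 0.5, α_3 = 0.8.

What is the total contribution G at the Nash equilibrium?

2.4

Town i's FOC: ∂u_i/∂g_i = α_i − g_i = 0, so g_i* = α_i.
NE contributions = (1.1, 0.5, 0.8); G = 2.4.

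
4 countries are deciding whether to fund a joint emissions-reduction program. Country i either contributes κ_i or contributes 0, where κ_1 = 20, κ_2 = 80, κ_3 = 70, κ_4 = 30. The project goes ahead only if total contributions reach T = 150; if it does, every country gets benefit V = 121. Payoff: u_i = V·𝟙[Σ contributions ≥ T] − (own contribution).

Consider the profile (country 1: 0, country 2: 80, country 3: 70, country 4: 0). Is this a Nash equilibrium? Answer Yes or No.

Yes

Total = 150 ≥ 150: provided.
Country 1 (pledges 0, payoff 121): pledging 20 → total 170, payoff 101. No gain.
Country 2 (pledges 80, payoff 41): dropping to 0 → total 70, payoff 0. No gain.
Country 3 (pledges 70, payoff 51): dropping to 0 → total 80, payoff 0. No gain.
Country 4 (pledges 0, payoff 121): pledging 30 → total 180, payoff 91. No gain.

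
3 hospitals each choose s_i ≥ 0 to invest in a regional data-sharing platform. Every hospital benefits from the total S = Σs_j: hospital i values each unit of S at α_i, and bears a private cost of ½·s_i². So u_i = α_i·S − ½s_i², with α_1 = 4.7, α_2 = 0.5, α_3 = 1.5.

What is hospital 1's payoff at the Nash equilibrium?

Hospital i's FOC: ∂u_i/∂s_i = α_i − s_i = 0, so s_i* = α_i.
NE contributions = (4.7, 0.5, 1.5); S = 6.7.
u_1 = α_1·S − ½·(s_1)² = 4.7·6.7 − ½·4.7² = 20.445.

20.445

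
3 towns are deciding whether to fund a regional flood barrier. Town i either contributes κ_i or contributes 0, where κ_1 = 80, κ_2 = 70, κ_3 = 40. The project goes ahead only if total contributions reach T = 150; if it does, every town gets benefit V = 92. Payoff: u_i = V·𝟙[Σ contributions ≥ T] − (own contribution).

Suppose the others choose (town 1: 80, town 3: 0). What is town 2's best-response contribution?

Others' total = 80. Contributing 70 brings total to 150 ≥ 150: gain V − κ_2 = 22.
Best response: 70.

70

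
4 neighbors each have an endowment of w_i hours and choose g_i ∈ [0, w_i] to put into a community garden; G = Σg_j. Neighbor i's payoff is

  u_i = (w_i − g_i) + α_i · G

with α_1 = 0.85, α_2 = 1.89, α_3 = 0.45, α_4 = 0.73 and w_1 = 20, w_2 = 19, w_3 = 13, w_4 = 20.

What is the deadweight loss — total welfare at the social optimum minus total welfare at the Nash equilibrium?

154.76

∂u_i/∂g_i = α_i − 1, so neighbor i contributes w_i if α_i > 1, else 0.
α_i > 1 for i ∈ {2}; NE contributions (0, 19, 0, 0), G = 19.
W^NE = Σw_i − G^NE + (Σα_i)·G^NE = 72 + 2.92·19 = 127.48.
Planner: ∂(Σu_j)/∂g_i = Σα_j − 1 = 2.92 > 0, so everyone contributes w_i; G^SO = 72, W^SO = 72 + 2.92·72 = 282.24.
Deadweight loss = 154.76.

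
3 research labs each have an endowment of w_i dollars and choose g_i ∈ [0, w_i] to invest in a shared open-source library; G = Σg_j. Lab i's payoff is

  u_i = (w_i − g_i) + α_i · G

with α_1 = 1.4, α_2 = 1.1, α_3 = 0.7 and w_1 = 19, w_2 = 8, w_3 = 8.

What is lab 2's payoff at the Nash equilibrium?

∂u_i/∂g_i = α_i − 1, so lab i contributes w_i if α_i > 1, else 0.
α_i > 1 for i ∈ {1, 2}; NE contributions (19, 8, 0), G = 27.
u_2 = (8 − 8) + 1.1·27 = 29.7.

29.7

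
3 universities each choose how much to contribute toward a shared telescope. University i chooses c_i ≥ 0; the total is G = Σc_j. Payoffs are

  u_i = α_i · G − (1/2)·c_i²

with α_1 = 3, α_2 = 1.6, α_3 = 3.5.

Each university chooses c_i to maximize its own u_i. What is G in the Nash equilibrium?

University i's FOC: ∂u_i/∂c_i = α_i − c_i = 0, so c_i* = α_i.
NE contributions = (3, 1.6, 3.5); G = 8.1.

8.1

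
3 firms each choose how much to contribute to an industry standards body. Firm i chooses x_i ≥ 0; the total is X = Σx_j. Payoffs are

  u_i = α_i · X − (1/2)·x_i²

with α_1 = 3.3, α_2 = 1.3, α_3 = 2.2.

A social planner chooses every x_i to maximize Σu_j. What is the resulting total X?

20.4

Planner FOC: ∂(Σu_j)/∂x_i = (Σα_j) − x_i = 0, so x_i^SO = Σα_j = 6.8 for every i; X^SO = 20.4.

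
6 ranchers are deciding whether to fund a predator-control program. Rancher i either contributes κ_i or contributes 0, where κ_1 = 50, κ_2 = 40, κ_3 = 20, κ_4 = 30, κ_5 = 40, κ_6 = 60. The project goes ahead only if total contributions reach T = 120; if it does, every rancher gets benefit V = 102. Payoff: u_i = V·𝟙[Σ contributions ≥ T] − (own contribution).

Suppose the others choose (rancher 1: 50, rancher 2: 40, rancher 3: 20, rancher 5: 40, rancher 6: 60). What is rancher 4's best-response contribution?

0

Others' total = 210 ≥ 120; contributing adds cost 30 for no extra benefit.
Best response: 0.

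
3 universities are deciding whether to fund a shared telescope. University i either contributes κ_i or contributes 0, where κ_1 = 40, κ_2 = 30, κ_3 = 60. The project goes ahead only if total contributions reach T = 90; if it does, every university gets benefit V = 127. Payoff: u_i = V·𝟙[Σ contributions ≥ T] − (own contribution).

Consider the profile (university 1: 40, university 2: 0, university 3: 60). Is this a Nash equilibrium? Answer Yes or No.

Total = 100 ≥ 90: provided.
University 1 (pledges 40, payoff 87): dropping to 0 → total 60, payoff 0. No gain.
University 2 (pledges 0, payoff 127): pledging 30 → total 130, payoff 97. No gain.
University 3 (pledges 60, payoff 67): dropping to 0 → total 40, payoff 0. No gain.

Yes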